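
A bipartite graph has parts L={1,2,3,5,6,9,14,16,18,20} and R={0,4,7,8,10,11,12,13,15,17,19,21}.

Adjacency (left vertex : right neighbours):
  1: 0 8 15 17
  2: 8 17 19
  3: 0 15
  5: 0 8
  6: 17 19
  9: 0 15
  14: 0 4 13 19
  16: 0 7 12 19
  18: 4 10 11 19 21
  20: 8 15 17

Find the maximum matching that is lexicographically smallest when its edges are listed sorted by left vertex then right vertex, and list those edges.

Lex-smallest maximum matching: {(1,0), (2,8), (3,15), (6,19), (14,4), (16,7), (18,10), (20,17)}

|M| = 8 (so the lex-smallest maximum matching has 8 edges)
process left vertices in ascending order; for each, take the smallest-labelled available neighbour that still permits 8 edges overall, or leave it unmatched if none does
lex-smallest matching: {1-0, 2-8, 3-15, 6-19, 14-4, 16-7, 18-10, 20-17}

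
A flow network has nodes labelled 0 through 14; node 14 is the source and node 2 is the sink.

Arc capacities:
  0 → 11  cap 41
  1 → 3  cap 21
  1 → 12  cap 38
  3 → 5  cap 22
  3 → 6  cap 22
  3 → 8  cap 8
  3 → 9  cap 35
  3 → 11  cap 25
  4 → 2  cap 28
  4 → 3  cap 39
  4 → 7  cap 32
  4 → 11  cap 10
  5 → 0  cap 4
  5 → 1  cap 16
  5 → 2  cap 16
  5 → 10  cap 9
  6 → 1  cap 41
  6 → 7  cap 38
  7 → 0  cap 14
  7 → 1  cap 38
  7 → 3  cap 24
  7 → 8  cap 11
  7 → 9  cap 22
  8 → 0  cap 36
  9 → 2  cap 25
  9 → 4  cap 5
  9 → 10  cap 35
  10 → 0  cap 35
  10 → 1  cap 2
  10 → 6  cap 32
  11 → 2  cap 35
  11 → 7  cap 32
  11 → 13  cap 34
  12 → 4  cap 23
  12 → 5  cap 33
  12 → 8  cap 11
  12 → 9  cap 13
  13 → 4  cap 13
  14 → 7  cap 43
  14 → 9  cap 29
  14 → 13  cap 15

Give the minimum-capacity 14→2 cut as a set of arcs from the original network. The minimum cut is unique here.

Min-cut arcs: {(13,4), (14,7), (14,9)} (total capacity 85)

augment #1: 14→9→2 push 25
augment #2: 14→9→4→2 push 4
augment #3: 14→13→4→2 push 13
augment #4: 14→7→0→11→2 push 14
augment #5: 14→7→3→5→2 push 16
augment #6: 14→7→3→11→2 push 8
augment #7: 14→7→9→4→2 push 1
augment #8: 14→7→1→3→11→2 push 4
max flow = 85; residual-reachable set from 14 gives S-side
cut edges (S→T): {(13,4), (14,7), (14,9)} total cap 85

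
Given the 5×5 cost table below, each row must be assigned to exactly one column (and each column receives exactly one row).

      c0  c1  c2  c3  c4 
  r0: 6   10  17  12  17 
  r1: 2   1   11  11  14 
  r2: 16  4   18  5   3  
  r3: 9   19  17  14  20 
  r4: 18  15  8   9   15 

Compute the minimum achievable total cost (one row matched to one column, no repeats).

optimal assignment: row0→col0 (cost 6), row1→col1 (cost 1), row2→col4 (cost 3), row3→col3 (cost 14), row4→col2 (cost 8)
total = 6 + 1 + 3 + 14 + 8 = 32

Minimum assignment cost: 32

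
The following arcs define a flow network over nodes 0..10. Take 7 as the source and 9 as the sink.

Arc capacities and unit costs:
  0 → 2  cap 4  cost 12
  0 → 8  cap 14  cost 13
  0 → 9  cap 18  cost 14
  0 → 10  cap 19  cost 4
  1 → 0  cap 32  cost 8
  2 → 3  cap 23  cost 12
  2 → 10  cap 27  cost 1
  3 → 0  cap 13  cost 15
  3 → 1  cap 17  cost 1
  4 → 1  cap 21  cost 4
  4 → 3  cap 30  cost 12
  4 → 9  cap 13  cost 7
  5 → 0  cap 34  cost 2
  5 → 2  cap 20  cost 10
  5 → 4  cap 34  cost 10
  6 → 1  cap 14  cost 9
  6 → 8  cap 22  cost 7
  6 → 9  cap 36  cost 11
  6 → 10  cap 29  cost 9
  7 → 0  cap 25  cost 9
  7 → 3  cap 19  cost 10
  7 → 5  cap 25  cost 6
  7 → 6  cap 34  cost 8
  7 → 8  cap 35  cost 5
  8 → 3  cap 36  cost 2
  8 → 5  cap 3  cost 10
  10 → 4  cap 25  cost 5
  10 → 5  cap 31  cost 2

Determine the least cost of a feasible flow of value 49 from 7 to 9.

Minimum cost for 49 units: 976

shortest-cost path #1: 7→6→9 push 34 @ unit cost 19 (adds 646)
shortest-cost path #2: 7→5→0→9 push 15 @ unit cost 22 (adds 330)
total cost = 976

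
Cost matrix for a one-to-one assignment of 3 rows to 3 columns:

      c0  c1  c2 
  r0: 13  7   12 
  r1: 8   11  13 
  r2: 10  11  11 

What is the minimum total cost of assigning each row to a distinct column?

Minimum assignment cost: 26

optimal assignment: row0→col1 (cost 7), row1→col0 (cost 8), row2→col2 (cost 11)
total = 7 + 8 + 11 = 26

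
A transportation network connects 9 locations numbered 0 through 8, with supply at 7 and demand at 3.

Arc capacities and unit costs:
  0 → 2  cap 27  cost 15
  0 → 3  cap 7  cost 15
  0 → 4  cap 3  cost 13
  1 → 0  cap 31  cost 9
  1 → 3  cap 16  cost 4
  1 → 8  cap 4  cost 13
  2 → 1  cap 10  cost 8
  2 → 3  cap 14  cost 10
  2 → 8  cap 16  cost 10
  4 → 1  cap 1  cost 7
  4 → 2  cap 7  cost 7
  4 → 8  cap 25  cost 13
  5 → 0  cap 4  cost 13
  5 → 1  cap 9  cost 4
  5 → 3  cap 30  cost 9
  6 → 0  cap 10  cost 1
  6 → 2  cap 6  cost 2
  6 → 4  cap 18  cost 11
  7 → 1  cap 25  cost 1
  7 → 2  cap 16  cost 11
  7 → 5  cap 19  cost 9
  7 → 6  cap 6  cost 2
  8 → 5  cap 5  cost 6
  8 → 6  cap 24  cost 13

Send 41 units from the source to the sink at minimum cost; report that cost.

shortest-cost path #1: 7→1→3 push 16 @ unit cost 5 (adds 80)
shortest-cost path #2: 7→6→2→3 push 6 @ unit cost 14 (adds 84)
shortest-cost path #3: 7→5→3 push 19 @ unit cost 18 (adds 342)
total cost = 506

Minimum cost for 41 units: 506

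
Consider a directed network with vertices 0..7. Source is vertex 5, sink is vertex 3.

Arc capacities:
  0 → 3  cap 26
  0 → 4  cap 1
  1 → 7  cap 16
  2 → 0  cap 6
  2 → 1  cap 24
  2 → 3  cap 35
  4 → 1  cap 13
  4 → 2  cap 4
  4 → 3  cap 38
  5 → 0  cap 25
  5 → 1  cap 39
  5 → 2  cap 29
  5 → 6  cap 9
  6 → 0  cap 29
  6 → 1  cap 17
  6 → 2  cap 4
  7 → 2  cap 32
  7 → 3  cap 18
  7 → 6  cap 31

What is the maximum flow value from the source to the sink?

augment #1: 5→0→3 bottleneck 25, total now 25
augment #2: 5→2→3 bottleneck 29, total now 54
augment #3: 5→1→7→3 bottleneck 16, total now 70
augment #4: 5→6→0→3 bottleneck 1, total now 71
augment #5: 5→6→2→3 bottleneck 4, total now 75
augment #6: 5→6→0→4→3 bottleneck 1, total now 76

Maximum flow value: 76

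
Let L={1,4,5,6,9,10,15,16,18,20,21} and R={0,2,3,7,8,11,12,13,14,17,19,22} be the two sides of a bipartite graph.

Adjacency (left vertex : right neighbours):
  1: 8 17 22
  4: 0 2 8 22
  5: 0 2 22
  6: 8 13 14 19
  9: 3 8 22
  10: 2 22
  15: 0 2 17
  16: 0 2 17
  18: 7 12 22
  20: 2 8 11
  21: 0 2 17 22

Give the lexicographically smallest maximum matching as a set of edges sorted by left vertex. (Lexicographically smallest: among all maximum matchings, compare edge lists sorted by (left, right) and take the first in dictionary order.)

Lex-smallest maximum matching: {(1,8), (4,0), (5,2), (6,13), (9,3), (10,22), (15,17), (18,7), (20,11)}

|M| = 9 (so the lex-smallest maximum matching has 9 edges)
process left vertices in ascending order; for each, take the smallest-labelled available neighbour that still permits 9 edges overall, or leave it unmatched if none does
lex-smallest matching: {1-8, 4-0, 5-2, 6-13, 9-3, 10-22, 15-17, 18-7, 20-11}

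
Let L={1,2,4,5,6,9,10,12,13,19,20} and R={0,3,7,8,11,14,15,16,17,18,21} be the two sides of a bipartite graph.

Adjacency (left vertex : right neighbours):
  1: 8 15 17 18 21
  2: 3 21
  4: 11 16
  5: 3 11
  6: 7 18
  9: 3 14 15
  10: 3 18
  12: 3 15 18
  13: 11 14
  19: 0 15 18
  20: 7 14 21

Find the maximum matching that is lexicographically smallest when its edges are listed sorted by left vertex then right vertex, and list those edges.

|M| = 10 (so the lex-smallest maximum matching has 10 edges)
process left vertices in ascending order; for each, take the smallest-labelled available neighbour that still permits 10 edges overall, or leave it unmatched if none does
lex-smallest matching: {1-8, 2-3, 4-16, 5-11, 6-7, 9-14, 10-18, 12-15, 19-0, 20-21}

Lex-smallest maximum matching: {(1,8), (2,3), (4,16), (5,11), (6,7), (9,14), (10,18), (12,15), (19,0), (20,21)}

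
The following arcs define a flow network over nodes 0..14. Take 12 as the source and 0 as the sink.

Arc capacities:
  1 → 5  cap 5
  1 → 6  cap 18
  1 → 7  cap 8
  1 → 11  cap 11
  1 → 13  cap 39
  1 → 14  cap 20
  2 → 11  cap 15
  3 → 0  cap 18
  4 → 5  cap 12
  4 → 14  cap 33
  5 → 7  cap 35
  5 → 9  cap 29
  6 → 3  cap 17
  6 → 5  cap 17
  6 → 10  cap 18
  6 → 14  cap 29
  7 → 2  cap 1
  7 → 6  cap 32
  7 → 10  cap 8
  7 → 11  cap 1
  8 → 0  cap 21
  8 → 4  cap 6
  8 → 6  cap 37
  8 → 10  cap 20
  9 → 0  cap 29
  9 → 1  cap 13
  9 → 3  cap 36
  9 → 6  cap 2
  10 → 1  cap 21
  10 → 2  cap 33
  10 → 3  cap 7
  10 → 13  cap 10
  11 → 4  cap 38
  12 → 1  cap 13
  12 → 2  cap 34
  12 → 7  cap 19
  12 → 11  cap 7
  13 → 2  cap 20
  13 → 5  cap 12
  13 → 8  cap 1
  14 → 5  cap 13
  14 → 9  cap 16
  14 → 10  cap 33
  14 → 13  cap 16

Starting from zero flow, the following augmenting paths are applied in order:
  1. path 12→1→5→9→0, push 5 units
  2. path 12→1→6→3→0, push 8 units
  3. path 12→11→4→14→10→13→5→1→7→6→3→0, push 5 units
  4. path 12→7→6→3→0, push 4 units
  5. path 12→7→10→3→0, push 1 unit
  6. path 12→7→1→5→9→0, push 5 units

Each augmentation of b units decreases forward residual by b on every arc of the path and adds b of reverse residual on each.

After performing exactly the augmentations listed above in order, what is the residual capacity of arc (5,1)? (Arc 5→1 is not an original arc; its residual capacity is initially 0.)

after path 1 (12→1→5→9→0, push 5): res(5,1)=5
after path 2 (12→1→6→3→0, push 8): res(5,1)=5
after path 3 (12→11→4→14→10→13→5→1→7→6→3→0, push 5): res(5,1)=0
after path 4 (12→7→6→3→0, push 4): res(5,1)=0
after path 5 (12→7→10→3→0, push 1): res(5,1)=0
after path 6 (12→7→1→5→9→0, push 5): res(5,1)=5

Residual capacity of (5,1): 5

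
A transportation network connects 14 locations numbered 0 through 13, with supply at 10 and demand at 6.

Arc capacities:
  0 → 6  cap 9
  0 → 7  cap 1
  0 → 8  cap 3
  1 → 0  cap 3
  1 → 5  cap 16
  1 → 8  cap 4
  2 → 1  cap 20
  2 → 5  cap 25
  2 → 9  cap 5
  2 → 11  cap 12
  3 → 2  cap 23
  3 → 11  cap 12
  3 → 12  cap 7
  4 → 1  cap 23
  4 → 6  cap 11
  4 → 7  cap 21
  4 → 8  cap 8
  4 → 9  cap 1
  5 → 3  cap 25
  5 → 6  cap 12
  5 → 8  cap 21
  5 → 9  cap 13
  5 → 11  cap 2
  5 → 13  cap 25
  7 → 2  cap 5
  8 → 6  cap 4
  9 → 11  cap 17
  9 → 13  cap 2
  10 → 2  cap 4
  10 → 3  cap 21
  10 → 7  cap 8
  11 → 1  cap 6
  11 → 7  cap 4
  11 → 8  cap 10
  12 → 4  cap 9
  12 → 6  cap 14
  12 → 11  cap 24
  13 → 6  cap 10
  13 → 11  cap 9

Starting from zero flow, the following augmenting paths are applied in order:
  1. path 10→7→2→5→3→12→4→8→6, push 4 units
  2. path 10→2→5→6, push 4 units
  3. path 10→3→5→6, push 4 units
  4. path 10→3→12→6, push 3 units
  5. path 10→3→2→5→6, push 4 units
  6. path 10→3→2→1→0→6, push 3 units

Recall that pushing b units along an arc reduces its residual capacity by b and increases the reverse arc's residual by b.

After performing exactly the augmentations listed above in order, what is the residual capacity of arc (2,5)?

after path 1 (10→7→2→5→3→12→4→8→6, push 4): res(2,5)=21
after path 2 (10→2→5→6, push 4): res(2,5)=17
after path 3 (10→3→5→6, push 4): res(2,5)=17
after path 4 (10→3→12→6, push 3): res(2,5)=17
after path 5 (10→3→2→5→6, push 4): res(2,5)=13
after path 6 (10→3→2→1→0→6, push 3): res(2,5)=13

Residual capacity of (2,5): 13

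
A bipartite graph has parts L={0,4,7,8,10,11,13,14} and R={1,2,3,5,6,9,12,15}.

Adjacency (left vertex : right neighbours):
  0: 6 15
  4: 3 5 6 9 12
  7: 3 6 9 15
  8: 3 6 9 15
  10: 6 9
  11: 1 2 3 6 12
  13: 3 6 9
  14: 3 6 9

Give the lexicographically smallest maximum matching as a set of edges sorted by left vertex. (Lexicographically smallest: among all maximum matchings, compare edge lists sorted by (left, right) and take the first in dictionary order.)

|M| = 6 (so the lex-smallest maximum matching has 6 edges)
process left vertices in ascending order; for each, take the smallest-labelled available neighbour that still permits 6 edges overall, or leave it unmatched if none does
lex-smallest matching: {0-6, 4-5, 7-3, 8-15, 10-9, 11-1}

Lex-smallest maximum matching: {(0,6), (4,5), (7,3), (8,15), (10,9), (11,1)}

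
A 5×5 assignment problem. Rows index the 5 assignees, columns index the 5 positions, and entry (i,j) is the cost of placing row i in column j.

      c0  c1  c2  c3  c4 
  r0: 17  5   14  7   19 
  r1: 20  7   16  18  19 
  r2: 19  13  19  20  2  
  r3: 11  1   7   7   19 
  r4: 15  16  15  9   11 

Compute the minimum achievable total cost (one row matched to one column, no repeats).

optimal assignment: row0→col3 (cost 7), row1→col1 (cost 7), row2→col4 (cost 2), row3→col2 (cost 7), row4→col0 (cost 15)
total = 7 + 7 + 2 + 7 + 15 = 38

Minimum assignment cost: 38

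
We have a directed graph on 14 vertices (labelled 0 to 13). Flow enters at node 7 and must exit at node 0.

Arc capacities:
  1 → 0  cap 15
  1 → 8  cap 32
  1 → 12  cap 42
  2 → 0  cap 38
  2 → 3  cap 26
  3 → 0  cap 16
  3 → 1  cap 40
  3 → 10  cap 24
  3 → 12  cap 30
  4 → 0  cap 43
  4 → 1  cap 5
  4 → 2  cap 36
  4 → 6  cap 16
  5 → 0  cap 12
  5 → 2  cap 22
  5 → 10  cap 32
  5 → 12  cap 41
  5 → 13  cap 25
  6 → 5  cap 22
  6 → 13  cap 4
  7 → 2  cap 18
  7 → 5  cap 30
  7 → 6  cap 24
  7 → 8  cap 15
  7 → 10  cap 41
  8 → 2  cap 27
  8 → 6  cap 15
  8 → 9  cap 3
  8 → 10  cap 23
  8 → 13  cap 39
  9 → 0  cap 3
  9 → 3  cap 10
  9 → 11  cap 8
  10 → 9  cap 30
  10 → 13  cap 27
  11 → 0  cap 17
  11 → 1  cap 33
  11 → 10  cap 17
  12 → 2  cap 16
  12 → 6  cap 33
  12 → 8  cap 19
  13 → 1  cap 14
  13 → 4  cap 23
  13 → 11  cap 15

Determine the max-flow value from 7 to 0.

augment #1: 7→2→0 bottleneck 18, total now 18
augment #2: 7→5→0 bottleneck 12, total now 30
augment #3: 7→5→2→0 bottleneck 18, total now 48
augment #4: 7→8→2→0 bottleneck 2, total now 50
augment #5: 7→8→9→0 bottleneck 3, total now 53
augment #6: 7→6→13→1→0 bottleneck 4, total now 57
augment #7: 7→8→2→3→0 bottleneck 10, total now 67
augment #8: 7→10→9→3→0 bottleneck 6, total now 73
augment #9: 7→10→9→11→0 bottleneck 8, total now 81
augment #10: 7→10→13→1→0 bottleneck 10, total now 91
augment #11: 7→10→13→4→0 bottleneck 17, total now 108
augment #12: 7→6→5→13→4→0 bottleneck 6, total now 114
augment #13: 7→6→5→13→11→0 bottleneck 9, total now 123
augment #14: 7→6→5→2→3→1→0 bottleneck 1, total now 124

Maximum flow value: 124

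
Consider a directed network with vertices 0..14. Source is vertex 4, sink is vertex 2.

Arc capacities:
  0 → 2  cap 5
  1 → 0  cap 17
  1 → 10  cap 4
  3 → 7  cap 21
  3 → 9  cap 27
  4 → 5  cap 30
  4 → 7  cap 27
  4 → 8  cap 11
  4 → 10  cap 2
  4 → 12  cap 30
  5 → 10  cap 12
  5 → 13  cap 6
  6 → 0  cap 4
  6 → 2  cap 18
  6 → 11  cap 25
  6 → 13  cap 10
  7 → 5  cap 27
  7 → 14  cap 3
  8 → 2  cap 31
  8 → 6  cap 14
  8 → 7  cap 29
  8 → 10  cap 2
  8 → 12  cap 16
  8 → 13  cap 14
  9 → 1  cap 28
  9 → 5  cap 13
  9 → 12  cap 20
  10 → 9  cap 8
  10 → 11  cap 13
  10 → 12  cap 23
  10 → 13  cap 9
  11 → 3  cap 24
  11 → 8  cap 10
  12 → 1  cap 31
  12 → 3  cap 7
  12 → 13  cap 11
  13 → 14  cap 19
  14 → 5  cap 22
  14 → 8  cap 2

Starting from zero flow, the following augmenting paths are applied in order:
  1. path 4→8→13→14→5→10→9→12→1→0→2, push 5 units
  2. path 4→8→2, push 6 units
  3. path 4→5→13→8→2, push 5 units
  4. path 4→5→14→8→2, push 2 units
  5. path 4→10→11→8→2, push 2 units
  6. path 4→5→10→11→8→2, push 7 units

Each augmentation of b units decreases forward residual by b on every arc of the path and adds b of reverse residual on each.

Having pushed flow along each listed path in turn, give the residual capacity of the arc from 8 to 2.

Residual capacity of (8,2): 9

after path 1 (4→8→13→14→5→10→9→12→1→0→2, push 5): res(8,2)=31
after path 2 (4→8→2, push 6): res(8,2)=25
after path 3 (4→5→13→8→2, push 5): res(8,2)=20
after path 4 (4→5→14→8→2, push 2): res(8,2)=18
after path 5 (4→10→11→8→2, push 2): res(8,2)=16
after path 6 (4→5→10→11→8→2, push 7): res(8,2)=9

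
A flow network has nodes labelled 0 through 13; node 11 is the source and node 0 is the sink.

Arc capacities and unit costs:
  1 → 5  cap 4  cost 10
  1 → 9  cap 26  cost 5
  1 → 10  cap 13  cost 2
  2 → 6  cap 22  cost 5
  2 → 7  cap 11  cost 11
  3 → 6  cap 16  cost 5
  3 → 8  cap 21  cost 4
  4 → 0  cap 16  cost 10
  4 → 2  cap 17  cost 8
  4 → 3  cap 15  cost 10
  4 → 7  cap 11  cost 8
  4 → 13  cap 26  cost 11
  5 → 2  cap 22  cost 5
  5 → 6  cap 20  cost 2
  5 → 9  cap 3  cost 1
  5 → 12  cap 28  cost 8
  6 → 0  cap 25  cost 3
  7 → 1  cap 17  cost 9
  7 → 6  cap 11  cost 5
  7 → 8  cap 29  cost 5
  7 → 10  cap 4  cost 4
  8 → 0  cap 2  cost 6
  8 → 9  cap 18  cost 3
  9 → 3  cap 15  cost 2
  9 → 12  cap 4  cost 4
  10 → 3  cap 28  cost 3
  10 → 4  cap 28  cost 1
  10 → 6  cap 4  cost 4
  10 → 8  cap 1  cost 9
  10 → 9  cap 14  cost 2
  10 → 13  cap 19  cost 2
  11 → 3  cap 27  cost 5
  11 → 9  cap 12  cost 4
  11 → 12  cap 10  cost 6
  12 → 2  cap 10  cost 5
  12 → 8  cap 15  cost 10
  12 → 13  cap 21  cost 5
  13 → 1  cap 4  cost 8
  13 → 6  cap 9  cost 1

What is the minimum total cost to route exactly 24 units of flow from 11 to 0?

shortest-cost path #1: 11→3→6→0 push 16 @ unit cost 13 (adds 208)
shortest-cost path #2: 11→12→13→6→0 push 8 @ unit cost 15 (adds 120)
total cost = 328

Minimum cost for 24 units: 328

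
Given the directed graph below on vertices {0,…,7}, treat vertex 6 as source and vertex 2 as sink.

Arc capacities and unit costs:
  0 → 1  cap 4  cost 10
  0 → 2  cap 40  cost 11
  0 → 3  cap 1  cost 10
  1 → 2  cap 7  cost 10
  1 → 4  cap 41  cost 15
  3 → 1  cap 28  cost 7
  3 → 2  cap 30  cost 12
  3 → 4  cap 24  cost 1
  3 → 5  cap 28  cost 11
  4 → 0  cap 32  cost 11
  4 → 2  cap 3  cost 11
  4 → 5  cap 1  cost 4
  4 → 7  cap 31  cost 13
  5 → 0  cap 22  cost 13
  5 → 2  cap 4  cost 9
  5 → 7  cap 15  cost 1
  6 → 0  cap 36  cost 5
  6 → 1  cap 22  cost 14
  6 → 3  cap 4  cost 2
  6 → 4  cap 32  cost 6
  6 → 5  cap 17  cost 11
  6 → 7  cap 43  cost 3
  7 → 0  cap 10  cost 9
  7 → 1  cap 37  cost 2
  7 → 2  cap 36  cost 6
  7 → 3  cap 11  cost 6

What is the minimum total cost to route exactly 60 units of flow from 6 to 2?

shortest-cost path #1: 6→7→2 push 36 @ unit cost 9 (adds 324)
shortest-cost path #2: 6→3→2 push 4 @ unit cost 14 (adds 56)
shortest-cost path #3: 6→7→1→2 push 7 @ unit cost 15 (adds 105)
shortest-cost path #4: 6→0→2 push 13 @ unit cost 16 (adds 208)
total cost = 693

Minimum cost for 60 units: 693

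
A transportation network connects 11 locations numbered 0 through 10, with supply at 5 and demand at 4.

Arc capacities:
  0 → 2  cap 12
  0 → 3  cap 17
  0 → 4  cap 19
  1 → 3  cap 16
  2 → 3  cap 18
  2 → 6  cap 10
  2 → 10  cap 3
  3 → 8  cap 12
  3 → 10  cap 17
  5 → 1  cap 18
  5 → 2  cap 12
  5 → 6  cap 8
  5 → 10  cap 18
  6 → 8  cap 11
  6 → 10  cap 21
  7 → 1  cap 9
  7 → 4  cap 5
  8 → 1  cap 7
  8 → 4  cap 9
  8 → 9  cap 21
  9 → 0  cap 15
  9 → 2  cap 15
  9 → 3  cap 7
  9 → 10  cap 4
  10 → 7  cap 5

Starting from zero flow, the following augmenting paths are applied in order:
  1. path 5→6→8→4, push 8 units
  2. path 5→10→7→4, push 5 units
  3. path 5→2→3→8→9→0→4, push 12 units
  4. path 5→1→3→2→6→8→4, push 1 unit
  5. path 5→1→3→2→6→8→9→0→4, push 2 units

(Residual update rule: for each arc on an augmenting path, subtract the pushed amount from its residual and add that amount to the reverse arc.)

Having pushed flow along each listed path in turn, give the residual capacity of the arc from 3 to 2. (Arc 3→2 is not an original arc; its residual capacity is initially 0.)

after path 1 (5→6→8→4, push 8): res(3,2)=0
after path 2 (5→10→7→4, push 5): res(3,2)=0
after path 3 (5→2→3→8→9→0→4, push 12): res(3,2)=12
after path 4 (5→1→3→2→6→8→4, push 1): res(3,2)=11
after path 5 (5→1→3→2→6→8→9→0→4, push 2): res(3,2)=9

Residual capacity of (3,2): 9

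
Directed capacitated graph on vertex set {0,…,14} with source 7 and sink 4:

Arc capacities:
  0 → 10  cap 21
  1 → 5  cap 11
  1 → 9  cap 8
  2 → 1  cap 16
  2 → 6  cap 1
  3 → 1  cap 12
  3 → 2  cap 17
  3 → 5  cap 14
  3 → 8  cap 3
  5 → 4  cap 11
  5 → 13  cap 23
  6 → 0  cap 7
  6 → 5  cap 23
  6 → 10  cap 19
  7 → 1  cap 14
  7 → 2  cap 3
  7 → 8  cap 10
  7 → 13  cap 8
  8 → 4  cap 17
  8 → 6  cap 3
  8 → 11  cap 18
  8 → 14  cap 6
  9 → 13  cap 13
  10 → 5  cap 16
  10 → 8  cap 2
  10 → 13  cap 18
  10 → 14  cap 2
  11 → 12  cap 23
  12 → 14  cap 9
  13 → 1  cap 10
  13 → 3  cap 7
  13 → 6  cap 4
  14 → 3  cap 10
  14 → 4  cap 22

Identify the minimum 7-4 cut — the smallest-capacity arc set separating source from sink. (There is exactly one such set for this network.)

Min-cut arcs: {(3,8), (5,4), (7,8), (10,8), (10,14)} (total capacity 28)

augment #1: 7→8→4 push 10
augment #2: 7→1→5→4 push 11
augment #3: 7→13→3→8→4 push 3
augment #4: 7→2→6→10→8→4 push 1
augment #5: 7→13→6→10→8→4 push 1
augment #6: 7→13→6→10→14→4 push 2
max flow = 28; residual-reachable set from 7 gives S-side
cut edges (S→T): {(3,8), (5,4), (7,8), (10,8), (10,14)} total cap 28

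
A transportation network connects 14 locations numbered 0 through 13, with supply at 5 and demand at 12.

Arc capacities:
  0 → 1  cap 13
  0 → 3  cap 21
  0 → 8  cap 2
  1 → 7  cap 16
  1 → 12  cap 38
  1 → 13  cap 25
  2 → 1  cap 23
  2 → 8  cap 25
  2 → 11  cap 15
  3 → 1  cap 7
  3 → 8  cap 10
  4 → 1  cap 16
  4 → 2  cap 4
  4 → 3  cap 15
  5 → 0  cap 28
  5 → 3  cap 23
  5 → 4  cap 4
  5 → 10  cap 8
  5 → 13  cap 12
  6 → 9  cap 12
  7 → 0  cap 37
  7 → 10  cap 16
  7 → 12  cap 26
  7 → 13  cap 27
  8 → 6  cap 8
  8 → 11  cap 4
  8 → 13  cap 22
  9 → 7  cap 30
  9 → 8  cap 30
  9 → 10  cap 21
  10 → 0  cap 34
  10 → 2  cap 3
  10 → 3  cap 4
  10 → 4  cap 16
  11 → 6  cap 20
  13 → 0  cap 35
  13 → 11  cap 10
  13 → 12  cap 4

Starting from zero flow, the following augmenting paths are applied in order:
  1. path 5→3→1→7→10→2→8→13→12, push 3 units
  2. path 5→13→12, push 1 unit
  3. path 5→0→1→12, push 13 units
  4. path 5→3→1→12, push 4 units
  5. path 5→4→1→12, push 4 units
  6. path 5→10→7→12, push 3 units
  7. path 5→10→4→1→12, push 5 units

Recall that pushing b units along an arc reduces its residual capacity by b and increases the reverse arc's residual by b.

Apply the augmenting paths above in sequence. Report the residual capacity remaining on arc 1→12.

after path 1 (5→3→1→7→10→2→8→13→12, push 3): res(1,12)=38
after path 2 (5→13→12, push 1): res(1,12)=38
after path 3 (5→0→1→12, push 13): res(1,12)=25
after path 4 (5→3→1→12, push 4): res(1,12)=21
after path 5 (5→4→1→12, push 4): res(1,12)=17
after path 6 (5→10→7→12, push 3): res(1,12)=17
after path 7 (5→10→4→1→12, push 5): res(1,12)=12

Residual capacity of (1,12): 12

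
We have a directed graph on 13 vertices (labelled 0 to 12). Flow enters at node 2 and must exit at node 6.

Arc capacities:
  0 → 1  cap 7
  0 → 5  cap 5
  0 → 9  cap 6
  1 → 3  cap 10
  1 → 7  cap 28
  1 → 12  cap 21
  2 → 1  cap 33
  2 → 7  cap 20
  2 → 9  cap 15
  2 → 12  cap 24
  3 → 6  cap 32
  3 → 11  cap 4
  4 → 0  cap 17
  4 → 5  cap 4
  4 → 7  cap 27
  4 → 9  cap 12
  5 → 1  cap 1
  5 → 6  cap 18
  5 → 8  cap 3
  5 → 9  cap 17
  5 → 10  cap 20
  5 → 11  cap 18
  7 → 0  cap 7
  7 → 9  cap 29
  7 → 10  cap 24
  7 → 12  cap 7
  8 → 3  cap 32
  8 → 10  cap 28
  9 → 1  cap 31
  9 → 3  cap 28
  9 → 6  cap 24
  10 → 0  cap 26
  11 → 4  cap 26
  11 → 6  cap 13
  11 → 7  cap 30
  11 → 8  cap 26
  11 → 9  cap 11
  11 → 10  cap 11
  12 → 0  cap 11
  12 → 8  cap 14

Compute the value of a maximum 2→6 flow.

augment #1: 2→9→6 bottleneck 15, total now 15
augment #2: 2→1→3→6 bottleneck 10, total now 25
augment #3: 2→7→9→6 bottleneck 9, total now 34
augment #4: 2→7→0→5→6 bottleneck 5, total now 39
augment #5: 2→7→9→3→6 bottleneck 6, total now 45
augment #6: 2→12→8→3→6 bottleneck 14, total now 59
augment #7: 2→1→7→9→3→6 bottleneck 2, total now 61
augment #8: 2→1→7→9→3→11→6 bottleneck 4, total now 65

Maximum flow value: 65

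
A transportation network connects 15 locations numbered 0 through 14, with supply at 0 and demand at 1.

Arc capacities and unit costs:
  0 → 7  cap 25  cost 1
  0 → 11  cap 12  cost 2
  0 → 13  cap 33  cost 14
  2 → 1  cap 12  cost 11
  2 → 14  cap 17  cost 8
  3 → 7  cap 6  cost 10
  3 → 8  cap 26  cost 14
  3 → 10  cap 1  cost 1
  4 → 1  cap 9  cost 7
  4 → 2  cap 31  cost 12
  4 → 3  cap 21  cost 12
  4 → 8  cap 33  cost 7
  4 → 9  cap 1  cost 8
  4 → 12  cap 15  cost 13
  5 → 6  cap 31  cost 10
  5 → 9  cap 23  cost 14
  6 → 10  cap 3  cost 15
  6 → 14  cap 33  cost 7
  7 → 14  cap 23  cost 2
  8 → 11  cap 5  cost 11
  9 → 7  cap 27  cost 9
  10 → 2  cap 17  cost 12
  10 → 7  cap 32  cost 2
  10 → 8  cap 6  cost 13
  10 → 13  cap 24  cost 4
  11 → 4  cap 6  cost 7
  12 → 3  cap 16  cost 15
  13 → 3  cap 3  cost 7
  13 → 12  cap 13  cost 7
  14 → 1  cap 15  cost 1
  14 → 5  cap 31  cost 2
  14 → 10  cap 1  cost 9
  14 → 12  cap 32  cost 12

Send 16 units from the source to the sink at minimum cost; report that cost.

shortest-cost path #1: 0→7→14→1 push 15 @ unit cost 4 (adds 60)
shortest-cost path #2: 0→11→4→1 push 1 @ unit cost 16 (adds 16)
total cost = 76

Minimum cost for 16 units: 76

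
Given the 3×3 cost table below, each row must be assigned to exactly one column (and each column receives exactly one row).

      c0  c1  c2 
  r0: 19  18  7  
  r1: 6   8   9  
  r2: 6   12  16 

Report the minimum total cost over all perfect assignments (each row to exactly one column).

optimal assignment: row0→col2 (cost 7), row1→col1 (cost 8), row2→col0 (cost 6)
total = 7 + 8 + 6 = 21

Minimum assignment cost: 21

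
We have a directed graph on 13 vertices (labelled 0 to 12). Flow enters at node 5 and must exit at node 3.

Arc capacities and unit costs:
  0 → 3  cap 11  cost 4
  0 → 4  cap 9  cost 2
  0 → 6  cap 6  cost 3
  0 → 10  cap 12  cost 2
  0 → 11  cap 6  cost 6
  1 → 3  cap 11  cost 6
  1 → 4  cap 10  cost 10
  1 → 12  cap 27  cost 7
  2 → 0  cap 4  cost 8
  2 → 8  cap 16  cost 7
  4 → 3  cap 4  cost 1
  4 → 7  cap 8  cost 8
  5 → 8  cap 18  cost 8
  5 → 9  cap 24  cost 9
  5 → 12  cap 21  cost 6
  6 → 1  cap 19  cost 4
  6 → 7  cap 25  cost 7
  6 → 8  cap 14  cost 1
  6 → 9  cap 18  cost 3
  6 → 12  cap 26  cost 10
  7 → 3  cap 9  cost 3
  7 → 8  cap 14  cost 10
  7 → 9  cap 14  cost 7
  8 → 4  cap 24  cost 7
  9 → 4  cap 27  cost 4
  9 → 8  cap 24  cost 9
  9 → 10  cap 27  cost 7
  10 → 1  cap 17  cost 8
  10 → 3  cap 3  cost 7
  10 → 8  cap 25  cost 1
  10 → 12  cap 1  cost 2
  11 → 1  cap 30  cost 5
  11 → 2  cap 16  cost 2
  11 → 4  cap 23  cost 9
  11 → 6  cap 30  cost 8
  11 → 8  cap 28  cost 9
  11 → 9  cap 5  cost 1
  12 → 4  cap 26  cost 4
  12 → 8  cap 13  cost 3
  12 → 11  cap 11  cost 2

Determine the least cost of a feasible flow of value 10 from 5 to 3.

Minimum cost for 10 units: 158

shortest-cost path #1: 5→12→4→3 push 4 @ unit cost 11 (adds 44)
shortest-cost path #2: 5→12→11→1→3 push 6 @ unit cost 19 (adds 114)
total cost = 158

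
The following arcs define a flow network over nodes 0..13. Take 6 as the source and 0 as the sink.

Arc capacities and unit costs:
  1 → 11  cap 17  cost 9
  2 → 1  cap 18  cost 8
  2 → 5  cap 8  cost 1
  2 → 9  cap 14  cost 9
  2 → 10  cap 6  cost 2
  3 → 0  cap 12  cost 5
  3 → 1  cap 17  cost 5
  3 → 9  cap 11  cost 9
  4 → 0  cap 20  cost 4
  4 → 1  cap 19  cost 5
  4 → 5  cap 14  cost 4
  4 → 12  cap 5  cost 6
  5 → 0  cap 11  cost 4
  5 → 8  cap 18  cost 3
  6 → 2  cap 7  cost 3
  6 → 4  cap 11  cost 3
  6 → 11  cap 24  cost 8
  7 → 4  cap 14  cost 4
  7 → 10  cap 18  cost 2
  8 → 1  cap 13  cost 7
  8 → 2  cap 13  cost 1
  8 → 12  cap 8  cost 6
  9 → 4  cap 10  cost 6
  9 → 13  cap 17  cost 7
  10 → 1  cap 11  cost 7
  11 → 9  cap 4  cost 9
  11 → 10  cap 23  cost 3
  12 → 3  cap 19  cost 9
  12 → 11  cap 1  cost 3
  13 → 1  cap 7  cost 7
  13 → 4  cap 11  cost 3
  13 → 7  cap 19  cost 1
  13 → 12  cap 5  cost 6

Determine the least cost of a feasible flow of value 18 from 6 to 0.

shortest-cost path #1: 6→4→0 push 11 @ unit cost 7 (adds 77)
shortest-cost path #2: 6→2→5→0 push 7 @ unit cost 8 (adds 56)
total cost = 133

Minimum cost for 18 units: 133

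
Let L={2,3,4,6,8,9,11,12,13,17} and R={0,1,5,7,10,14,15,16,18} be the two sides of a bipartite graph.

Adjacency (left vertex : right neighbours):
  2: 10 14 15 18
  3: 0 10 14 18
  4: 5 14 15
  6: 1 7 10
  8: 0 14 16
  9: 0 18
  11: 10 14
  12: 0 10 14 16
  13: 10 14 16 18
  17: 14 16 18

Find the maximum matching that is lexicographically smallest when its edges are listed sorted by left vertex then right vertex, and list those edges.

Lex-smallest maximum matching: {(2,15), (3,0), (4,5), (6,1), (8,14), (9,18), (11,10), (12,16)}

|M| = 8 (so the lex-smallest maximum matching has 8 edges)
process left vertices in ascending order; for each, take the smallest-labelled available neighbour that still permits 8 edges overall, or leave it unmatched if none does
lex-smallest matching: {2-15, 3-0, 4-5, 6-1, 8-14, 9-18, 11-10, 12-16}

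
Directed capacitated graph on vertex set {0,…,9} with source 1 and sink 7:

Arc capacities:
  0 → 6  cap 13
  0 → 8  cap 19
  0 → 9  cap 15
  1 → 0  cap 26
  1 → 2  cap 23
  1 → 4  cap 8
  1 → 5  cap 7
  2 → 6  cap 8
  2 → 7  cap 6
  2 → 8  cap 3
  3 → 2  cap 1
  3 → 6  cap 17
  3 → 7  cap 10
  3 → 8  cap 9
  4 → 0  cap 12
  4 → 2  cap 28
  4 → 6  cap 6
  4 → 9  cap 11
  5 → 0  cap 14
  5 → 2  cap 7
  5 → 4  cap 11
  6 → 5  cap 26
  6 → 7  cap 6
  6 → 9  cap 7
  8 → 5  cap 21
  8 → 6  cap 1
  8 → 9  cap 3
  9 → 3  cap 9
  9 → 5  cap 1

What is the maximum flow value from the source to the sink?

Maximum flow value: 21

augment #1: 1→2→7 bottleneck 6, total now 6
augment #2: 1→0→6→7 bottleneck 6, total now 12
augment #3: 1→0→9→3→7 bottleneck 9, total now 21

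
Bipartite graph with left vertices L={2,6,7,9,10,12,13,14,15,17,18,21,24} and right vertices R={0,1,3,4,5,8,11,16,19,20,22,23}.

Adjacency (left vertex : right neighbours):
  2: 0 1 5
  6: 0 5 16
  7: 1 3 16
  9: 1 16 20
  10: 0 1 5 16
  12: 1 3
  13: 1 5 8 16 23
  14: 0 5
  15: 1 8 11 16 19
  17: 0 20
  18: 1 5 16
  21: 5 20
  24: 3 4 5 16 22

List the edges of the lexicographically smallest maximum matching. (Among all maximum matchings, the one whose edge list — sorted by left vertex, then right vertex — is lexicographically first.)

|M| = 9 (so the lex-smallest maximum matching has 9 edges)
process left vertices in ascending order; for each, take the smallest-labelled available neighbour that still permits 9 edges overall, or leave it unmatched if none does
lex-smallest matching: {2-0, 6-5, 7-1, 9-16, 12-3, 13-8, 15-11, 17-20, 24-4}

Lex-smallest maximum matching: {(2,0), (6,5), (7,1), (9,16), (12,3), (13,8), (15,11), (17,20), (24,4)}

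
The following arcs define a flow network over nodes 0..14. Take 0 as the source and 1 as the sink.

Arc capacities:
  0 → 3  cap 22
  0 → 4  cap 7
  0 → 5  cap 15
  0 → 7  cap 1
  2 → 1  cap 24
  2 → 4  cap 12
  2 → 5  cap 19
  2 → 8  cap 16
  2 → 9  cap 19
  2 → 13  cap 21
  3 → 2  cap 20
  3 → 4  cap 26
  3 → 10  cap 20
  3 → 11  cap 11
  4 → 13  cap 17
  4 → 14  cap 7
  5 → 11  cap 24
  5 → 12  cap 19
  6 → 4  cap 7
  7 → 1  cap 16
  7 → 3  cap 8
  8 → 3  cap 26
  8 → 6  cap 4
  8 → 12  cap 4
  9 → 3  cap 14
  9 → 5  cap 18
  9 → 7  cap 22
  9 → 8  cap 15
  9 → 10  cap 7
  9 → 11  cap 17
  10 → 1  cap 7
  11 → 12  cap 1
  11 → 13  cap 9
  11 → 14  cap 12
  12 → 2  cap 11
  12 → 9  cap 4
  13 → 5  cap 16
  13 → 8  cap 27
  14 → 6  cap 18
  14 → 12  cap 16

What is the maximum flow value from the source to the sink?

Maximum flow value: 43

augment #1: 0→7→1 bottleneck 1, total now 1
augment #2: 0→3→2→1 bottleneck 20, total now 21
augment #3: 0→3→10→1 bottleneck 2, total now 23
augment #4: 0→5→12→2→1 bottleneck 4, total now 27
augment #5: 0→5→12→9→7→1 bottleneck 4, total now 31
augment #6: 0→4→13→8→3→10→1 bottleneck 5, total now 36
augment #7: 0→5→12→2→9→7→1 bottleneck 7, total now 43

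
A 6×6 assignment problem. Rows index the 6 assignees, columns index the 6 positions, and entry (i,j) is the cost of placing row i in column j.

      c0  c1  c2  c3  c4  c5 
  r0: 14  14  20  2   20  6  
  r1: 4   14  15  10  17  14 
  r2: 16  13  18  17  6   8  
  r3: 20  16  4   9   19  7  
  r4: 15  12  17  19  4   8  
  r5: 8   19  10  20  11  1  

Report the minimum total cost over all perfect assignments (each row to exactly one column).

Minimum assignment cost: 28

optimal assignment: row0→col3 (cost 2), row1→col0 (cost 4), row2→col1 (cost 13), row3→col2 (cost 4), row4→col4 (cost 4), row5→col5 (cost 1)
total = 2 + 4 + 13 + 4 + 4 + 1 = 28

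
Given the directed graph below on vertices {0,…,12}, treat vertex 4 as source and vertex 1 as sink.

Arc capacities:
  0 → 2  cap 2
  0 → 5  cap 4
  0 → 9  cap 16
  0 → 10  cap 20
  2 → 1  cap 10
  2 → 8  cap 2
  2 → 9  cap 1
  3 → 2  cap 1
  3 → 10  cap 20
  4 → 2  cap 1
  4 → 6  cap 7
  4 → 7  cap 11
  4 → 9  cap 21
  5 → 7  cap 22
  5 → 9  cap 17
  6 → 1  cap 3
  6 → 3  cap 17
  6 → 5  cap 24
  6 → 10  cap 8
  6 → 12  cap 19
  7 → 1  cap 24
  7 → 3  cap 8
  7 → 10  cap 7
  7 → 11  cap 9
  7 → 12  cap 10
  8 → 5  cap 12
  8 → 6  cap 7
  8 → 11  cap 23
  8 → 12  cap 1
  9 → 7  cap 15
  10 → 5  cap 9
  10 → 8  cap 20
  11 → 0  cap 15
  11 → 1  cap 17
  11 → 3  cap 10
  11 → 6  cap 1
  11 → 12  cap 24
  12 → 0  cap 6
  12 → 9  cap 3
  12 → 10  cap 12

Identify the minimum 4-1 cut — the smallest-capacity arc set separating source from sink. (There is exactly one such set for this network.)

augment #1: 4→2→1 push 1
augment #2: 4→6→1 push 3
augment #3: 4→7→1 push 11
augment #4: 4→9→7→1 push 13
augment #5: 4→6→3→2→1 push 1
augment #6: 4→9→7→11→1 push 2
augment #7: 4→6→5→7→11→1 push 3
max flow = 34; residual-reachable set from 4 gives S-side
cut edges (S→T): {(4,2), (4,6), (4,7), (9,7)} total cap 34

Min-cut arcs: {(4,2), (4,6), (4,7), (9,7)} (total capacity 34)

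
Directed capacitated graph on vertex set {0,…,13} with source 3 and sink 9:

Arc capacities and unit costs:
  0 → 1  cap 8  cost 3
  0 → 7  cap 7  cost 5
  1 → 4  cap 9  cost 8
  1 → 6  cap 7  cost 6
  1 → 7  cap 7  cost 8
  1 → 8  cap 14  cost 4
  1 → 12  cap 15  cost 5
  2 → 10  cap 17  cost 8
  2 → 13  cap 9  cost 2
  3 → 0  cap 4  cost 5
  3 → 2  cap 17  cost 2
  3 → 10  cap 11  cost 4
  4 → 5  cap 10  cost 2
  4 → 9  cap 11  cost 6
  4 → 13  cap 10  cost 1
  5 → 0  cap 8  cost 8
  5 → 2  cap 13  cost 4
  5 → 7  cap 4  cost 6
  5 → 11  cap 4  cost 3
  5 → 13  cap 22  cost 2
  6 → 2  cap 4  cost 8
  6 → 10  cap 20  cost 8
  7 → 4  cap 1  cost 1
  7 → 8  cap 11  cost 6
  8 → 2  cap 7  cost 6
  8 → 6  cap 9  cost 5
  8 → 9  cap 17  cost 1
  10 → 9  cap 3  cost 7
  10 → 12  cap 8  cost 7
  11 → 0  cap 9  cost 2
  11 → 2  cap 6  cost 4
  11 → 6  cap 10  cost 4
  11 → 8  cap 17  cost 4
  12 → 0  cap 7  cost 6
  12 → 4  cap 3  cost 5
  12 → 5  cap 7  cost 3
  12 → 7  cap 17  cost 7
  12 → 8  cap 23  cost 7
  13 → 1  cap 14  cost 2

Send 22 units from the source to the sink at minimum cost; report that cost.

shortest-cost path #1: 3→10→9 push 3 @ unit cost 11 (adds 33)
shortest-cost path #2: 3→2→13→1→8→9 push 9 @ unit cost 11 (adds 99)
shortest-cost path #3: 3→0→1→8→9 push 4 @ unit cost 13 (adds 52)
shortest-cost path #4: 3→10→12→8→9 push 4 @ unit cost 19 (adds 76)
shortest-cost path #5: 3→10→12→4→9 push 2 @ unit cost 22 (adds 44)
total cost = 304

Minimum cost for 22 units: 304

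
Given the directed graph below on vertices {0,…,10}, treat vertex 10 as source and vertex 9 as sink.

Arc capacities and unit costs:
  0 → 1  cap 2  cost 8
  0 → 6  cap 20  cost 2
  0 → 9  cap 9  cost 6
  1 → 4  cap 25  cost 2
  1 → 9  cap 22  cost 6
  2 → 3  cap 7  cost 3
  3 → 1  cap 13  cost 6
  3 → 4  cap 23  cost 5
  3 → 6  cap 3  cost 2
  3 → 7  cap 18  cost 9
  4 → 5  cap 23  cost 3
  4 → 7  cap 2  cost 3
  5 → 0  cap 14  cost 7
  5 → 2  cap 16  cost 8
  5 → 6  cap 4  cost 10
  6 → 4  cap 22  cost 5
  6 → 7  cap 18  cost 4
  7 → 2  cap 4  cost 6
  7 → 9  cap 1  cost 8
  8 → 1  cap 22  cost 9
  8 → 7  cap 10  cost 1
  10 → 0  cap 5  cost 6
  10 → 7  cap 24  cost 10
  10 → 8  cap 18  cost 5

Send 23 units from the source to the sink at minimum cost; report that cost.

shortest-cost path #1: 10→0→9 push 5 @ unit cost 12 (adds 60)
shortest-cost path #2: 10→8→7→9 push 1 @ unit cost 14 (adds 14)
shortest-cost path #3: 10→8→1→9 push 17 @ unit cost 20 (adds 340)
total cost = 414

Minimum cost for 23 units: 414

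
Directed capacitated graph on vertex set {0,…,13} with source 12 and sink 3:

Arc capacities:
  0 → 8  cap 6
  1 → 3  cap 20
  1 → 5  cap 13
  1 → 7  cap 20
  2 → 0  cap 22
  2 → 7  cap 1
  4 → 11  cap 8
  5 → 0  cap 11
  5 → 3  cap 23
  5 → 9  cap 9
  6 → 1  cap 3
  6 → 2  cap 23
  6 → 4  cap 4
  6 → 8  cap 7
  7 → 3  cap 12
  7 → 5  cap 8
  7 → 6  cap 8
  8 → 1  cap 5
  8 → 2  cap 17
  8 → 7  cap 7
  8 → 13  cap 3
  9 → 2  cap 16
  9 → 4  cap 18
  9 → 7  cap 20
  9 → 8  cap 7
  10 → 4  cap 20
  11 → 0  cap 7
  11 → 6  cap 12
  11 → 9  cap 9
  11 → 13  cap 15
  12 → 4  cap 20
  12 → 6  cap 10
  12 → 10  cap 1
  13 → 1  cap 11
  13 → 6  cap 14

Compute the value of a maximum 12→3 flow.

augment #1: 12→6→1→3 bottleneck 3, total now 3
augment #2: 12→6→2→7→3 bottleneck 1, total now 4
augment #3: 12→6→8→1→3 bottleneck 5, total now 9
augment #4: 12→6→8→7→3 bottleneck 1, total now 10
augment #5: 12→4→11→9→7→3 bottleneck 8, total now 18

Maximum flow value: 18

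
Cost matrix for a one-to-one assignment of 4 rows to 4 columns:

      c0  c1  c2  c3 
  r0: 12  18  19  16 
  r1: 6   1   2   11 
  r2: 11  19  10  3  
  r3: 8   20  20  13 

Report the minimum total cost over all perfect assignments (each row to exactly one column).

Minimum assignment cost: 31

one of 2 optimal assignments: row0→col1 (cost 18), row1→col2 (cost 2), row2→col3 (cost 3), row3→col0 (cost 8)
total = 18 + 2 + 3 + 8 = 31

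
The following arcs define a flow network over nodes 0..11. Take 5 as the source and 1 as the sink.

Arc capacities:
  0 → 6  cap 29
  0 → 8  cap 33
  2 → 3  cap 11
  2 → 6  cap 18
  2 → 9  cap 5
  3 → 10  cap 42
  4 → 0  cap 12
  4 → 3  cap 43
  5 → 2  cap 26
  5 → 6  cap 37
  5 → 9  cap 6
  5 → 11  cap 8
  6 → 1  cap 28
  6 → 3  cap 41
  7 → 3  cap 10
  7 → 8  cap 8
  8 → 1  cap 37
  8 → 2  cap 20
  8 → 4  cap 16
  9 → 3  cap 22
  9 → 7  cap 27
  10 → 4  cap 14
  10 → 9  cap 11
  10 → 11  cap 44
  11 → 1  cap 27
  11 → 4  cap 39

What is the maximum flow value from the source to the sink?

Maximum flow value: 75

augment #1: 5→6→1 bottleneck 28, total now 28
augment #2: 5→11→1 bottleneck 8, total now 36
augment #3: 5→9→7→8→1 bottleneck 6, total now 42
augment #4: 5→2→3→10→11→1 bottleneck 11, total now 53
augment #5: 5→2→9→7→8→1 bottleneck 2, total now 55
augment #6: 5→6→3→10→11→1 bottleneck 8, total now 63
augment #7: 5→6→3→10→4→0→8→1 bottleneck 1, total now 64
augment #8: 5→2→6→3→10→4→0→8→1 bottleneck 11, total now 75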